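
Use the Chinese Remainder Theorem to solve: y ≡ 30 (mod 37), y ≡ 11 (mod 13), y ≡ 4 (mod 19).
5913

Using the Chinese Remainder Theorem:
M = product of moduli = 9139
For equation 1: M_1 = 247, 247 ≡ 25 (mod 37), inverse of 247 mod 37 is 3 (check: 25 × 3 = 75 ≡ 1 (mod 37))
For equation 2: M_2 = 703, 703 ≡ 1 (mod 13), inverse of 703 mod 13 is 1 (check: 1 × 1 = 1 ≡ 1 (mod 13))
For equation 3: M_3 = 481, 481 ≡ 6 (mod 19), inverse of 481 mod 19 is 16 (check: 6 × 16 = 96 ≡ 1 (mod 19))
Combine: y ≡ Σ r_i×M_i×(M_i⁻¹ mod m_i) = 30×247×3 + 11×703×1 + 4×481×16 = 22230 + 7733 + 30784 = 60747
60747 mod 9139 = 5913
y ≡ 5913 (mod 9139)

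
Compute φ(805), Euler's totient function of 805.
528

Prime factorization: 805 = 5 × 7 × 23
Using the formula φ(n) = n × Π(1 - 1/p) for each prime factor p:
φ(805) = 805 × (1 - 1/5) × (1 - 1/7) × (1 - 1/23)
φ(805) = 528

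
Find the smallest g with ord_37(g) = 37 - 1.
p - 1 = 36 has prime divisors 2, 3. h is a primitive root mod 37 iff h^(36/q) ≢ 1 (mod 37) for each such q.
h = 2: 2^18 ≡ 36, 2^12 ≡ 26 (mod 37); none is 1, so 2 has order 36 and is a primitive root.
The smallest primitive root mod 37 is g = 2.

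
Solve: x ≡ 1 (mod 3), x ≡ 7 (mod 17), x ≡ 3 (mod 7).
M = 3 × 17 × 7 = 357. M₁ = 119, y₁ ≡ 2 (mod 3). M₂ = 21, y₂ ≡ 13 (mod 17). M₃ = 51, y₃ ≡ 4 (mod 7). x = 1×119×2 + 7×21×13 + 3×51×4 ≡ 262 (mod 357)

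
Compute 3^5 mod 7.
5 = 4 + 1 (binary 101). Repeated squaring mod 7: 3^1 ≡ 3; 3^2 ≡ 3² = 9 ≡ 2; 3^4 ≡ 2² = 4 ≡ 4. Multiply: 3^5 = 3^4 × 3^1 ≡ 4 × 3 (mod 7): 4 × 3 = 12 ≡ 5. So 3^5 ≡ 5 (mod 7).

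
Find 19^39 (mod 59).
Using repeated squaring. 39 = 32 + 4 + 2 + 1 (binary 100111). Repeated squaring mod 59: 19^1 ≡ 19; 19^2 ≡ 19² = 361 ≡ 7; 19^4 ≡ 7² = 49 ≡ 49; 19^8 ≡ 49² = 2401 ≡ 41; 19^16 ≡ 41² = 1681 ≡ 29; 19^32 ≡ 29² = 841 ≡ 15. Multiply: 19^39 = 19^32 × 19^4 × 19^2 × 19^1 ≡ 15 × 49 × 7 × 19 (mod 59): 15 × 49 = 735 ≡ 27; 27 × 7 = 189 ≡ 12; 12 × 19 = 228 ≡ 51. So 19^39 ≡ 51 (mod 59).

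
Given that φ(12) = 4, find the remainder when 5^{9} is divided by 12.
By Euler: 5^{4} ≡ 1 (mod 12) since gcd(5, 12) = 1. 9 = 2×4 + 1. So 5^{9} ≡ 5^{1} ≡ 5 (mod 12)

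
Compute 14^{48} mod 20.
16

Using successive squaring:
Binary expansion of 48: 110000
Powers of 14 mod 20 (each is the square of the previous):
  14^1 ≡ 14 (mod 20)
  14^2 ≡ 14² = 196 ≡ 16 (mod 20)
  14^4 ≡ 16² = 256 ≡ 16 (mod 20)
  14^8 ≡ 16² = 256 ≡ 16 (mod 20)
  14^16 ≡ 16² = 256 ≡ 16 (mod 20)
  14^32 ≡ 16² = 256 ≡ 16 (mod 20)
48 = 32 + 16, so 14^48 = 14^32 × 14^16 ≡ 16 × 16 (mod 20)
Multiplying step by step:
  16 × 16 = 256 ≡ 16 (mod 20)
Result: 14^48 ≡ 16 (mod 20)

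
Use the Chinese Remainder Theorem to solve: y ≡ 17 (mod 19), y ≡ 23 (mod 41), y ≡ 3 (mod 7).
2278

Using the Chinese Remainder Theorem:
M = product of moduli = 5453
For equation 1: M_1 = 287, 287 ≡ 2 (mod 19), inverse of 287 mod 19 is 10 (check: 2 × 10 = 20 ≡ 1 (mod 19))
For equation 2: M_2 = 133, 133 ≡ 10 (mod 41), inverse of 133 mod 41 is 37 (check: 10 × 37 = 370 ≡ 1 (mod 41))
For equation 3: M_3 = 779, 779 ≡ 2 (mod 7), inverse of 779 mod 7 is 4 (check: 2 × 4 = 8 ≡ 1 (mod 7))
Combine: y ≡ Σ r_i×M_i×(M_i⁻¹ mod m_i) = 17×287×10 + 23×133×37 + 3×779×4 = 48790 + 113183 + 9348 = 171321
171321 mod 5453 = 2278
y ≡ 2278 (mod 5453)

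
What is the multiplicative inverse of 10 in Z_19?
2

Using Extended Euclidean Algorithm:
gcd(10, 19) = 1
Bezout coefficients: 10 × 2 + 19 × -1 = 1
So 10 × 2 ≡ 1 (mod 19)
The inverse is 2 mod 19 = 2
Verification: 10 × 2 = 20 = 1 × 19 + 1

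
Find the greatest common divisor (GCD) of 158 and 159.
1

Using the Euclidean algorithm:
158 = 0 × 159 + 158
159 = 1 × 158 + 1
158 = 158 × 1 + 0

GCD(158, 159) = 1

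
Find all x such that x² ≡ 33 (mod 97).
The square roots of 33 mod 97 are 79 and 18. Verify: 79² = 6241 ≡ 33 (mod 97)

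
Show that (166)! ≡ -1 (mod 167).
(166)! mod 167 = 166. Since this equals -1 (mod 167), Wilson confirms 167 is prime.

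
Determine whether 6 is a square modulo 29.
By Euler's criterion: 6^{14} ≡ 1 (mod 29). Since this equals 1, 6 is a QR.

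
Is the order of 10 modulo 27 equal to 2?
No, the actual order is 3, not 2.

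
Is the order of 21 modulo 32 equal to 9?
No, the actual order is 8, not 9.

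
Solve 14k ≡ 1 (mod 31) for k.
20

Using Extended Euclidean Algorithm:
gcd(14, 31) = 1
Bezout coefficients: 14 × -11 + 31 × 5 = 1
So 14 × -11 ≡ 1 (mod 31)
The inverse is -11 mod 31 = 20
Verification: 14 × 20 = 280 = 9 × 31 + 1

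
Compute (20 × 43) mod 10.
0

(20 × 43) = 860
860 mod 10 = 0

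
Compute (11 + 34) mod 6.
3

(11 + 34) = 45
45 mod 6 = 3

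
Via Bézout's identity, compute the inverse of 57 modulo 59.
Extended GCD: 57(29) + 59(-28) = 1. So 57^(-1) ≡ 29 ≡ 29 (mod 59). Verify: 57 × 29 = 1653 ≡ 1 (mod 59)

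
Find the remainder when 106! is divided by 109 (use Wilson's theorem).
(108)! = (106)! × (107) × (108) ≡ -1 (mod 109). So (106)! ≡ -1 × [(108)(107)]^(-1) ≡ 54 (mod 109)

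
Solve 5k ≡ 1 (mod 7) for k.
3

Using Extended Euclidean Algorithm:
gcd(5, 7) = 1
Bezout coefficients: 5 × 3 + 7 × -2 = 1
So 5 × 3 ≡ 1 (mod 7)
The inverse is 3 mod 7 = 3
Verification: 5 × 3 = 15 = 2 × 7 + 1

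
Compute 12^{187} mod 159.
3

Using successive squaring:
Binary expansion of 187: 10111011
Powers of 12 mod 159 (each is the square of the previous):
  12^1 ≡ 12 (mod 159)
  12^2 ≡ 12² = 144 ≡ 144 (mod 159)
  12^4 ≡ 144² = 20736 ≡ 66 (mod 159)
  12^8 ≡ 66² = 4356 ≡ 63 (mod 159)
  12^16 ≡ 63² = 3969 ≡ 153 (mod 159)
  12^32 ≡ 153² = 23409 ≡ 36 (mod 159)
  12^64 ≡ 36² = 1296 ≡ 24 (mod 159)
  12^128 ≡ 24² = 576 ≡ 99 (mod 159)
187 = 128 + 32 + 16 + 8 + 2 + 1, so 12^187 = 12^128 × 12^32 × 12^16 × 12^8 × 12^2 × 12^1 ≡ 99 × 36 × 153 × 63 × 144 × 12 (mod 159)
Multiplying step by step:
  99 × 36 = 3564 ≡ 66 (mod 159)
  66 × 153 = 10098 ≡ 81 (mod 159)
  81 × 63 = 5103 ≡ 15 (mod 159)
  15 × 144 = 2160 ≡ 93 (mod 159)
  93 × 12 = 1116 ≡ 3 (mod 159)
Result: 12^187 ≡ 3 (mod 159)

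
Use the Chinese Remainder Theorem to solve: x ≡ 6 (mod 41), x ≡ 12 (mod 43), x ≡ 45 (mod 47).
73929

Using the Chinese Remainder Theorem:
M = product of moduli = 82861
For equation 1: M_1 = 2021, 2021 ≡ 12 (mod 41), inverse of 2021 mod 41 is 24 (check: 12 × 24 = 288 ≡ 1 (mod 41))
For equation 2: M_2 = 1927, 1927 ≡ 35 (mod 43), inverse of 1927 mod 43 is 16 (check: 35 × 16 = 560 ≡ 1 (mod 43))
For equation 3: M_3 = 1763, 1763 ≡ 24 (mod 47), inverse of 1763 mod 47 is 2 (check: 24 × 2 = 48 ≡ 1 (mod 47))
Combine: x ≡ Σ r_i×M_i×(M_i⁻¹ mod m_i) = 6×2021×24 + 12×1927×16 + 45×1763×2 = 291024 + 369984 + 158670 = 819678
819678 mod 82861 = 73929
x ≡ 73929 (mod 82861)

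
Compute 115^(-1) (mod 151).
115^(-1) ≡ 130 (mod 151). Verification: 115 × 130 = 14950 ≡ 1 (mod 151)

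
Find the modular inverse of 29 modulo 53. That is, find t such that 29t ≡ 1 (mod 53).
11

Using Extended Euclidean Algorithm:
gcd(29, 53) = 1
Bezout coefficients: 29 × 11 + 53 × -6 = 1
So 29 × 11 ≡ 1 (mod 53)
The inverse is 11 mod 53 = 11
Verification: 29 × 11 = 319 = 6 × 53 + 1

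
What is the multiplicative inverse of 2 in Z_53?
2^(-1) ≡ 27 (mod 53). Verification: 2 × 27 = 54 ≡ 1 (mod 53)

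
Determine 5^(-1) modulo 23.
5^(-1) ≡ 14 (mod 23). Verification: 5 × 14 = 70 ≡ 1 (mod 23)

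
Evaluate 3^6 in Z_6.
6 = 4 + 2 (binary 110). Repeated squaring mod 6: 3^1 ≡ 3; 3^2 ≡ 3² = 9 ≡ 3; 3^4 ≡ 3² = 9 ≡ 3. Multiply: 3^6 = 3^4 × 3^2 ≡ 3 × 3 (mod 6): 3 × 3 = 9 ≡ 3. So 3^6 ≡ 3 (mod 6).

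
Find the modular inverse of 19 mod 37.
19^(-1) ≡ 2 (mod 37). Verification: 19 × 2 = 38 ≡ 1 (mod 37)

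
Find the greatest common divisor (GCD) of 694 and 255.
1

Using the Euclidean algorithm:
694 = 2 × 255 + 184
255 = 1 × 184 + 71
184 = 2 × 71 + 42
71 = 1 × 42 + 29
42 = 1 × 29 + 13
29 = 2 × 13 + 3
13 = 4 × 3 + 1
3 = 3 × 1 + 0

GCD(694, 255) = 1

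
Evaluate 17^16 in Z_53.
Using repeated squaring. 16 = 16 (binary 10000). Repeated squaring mod 53: 17^1 ≡ 17; 17^2 ≡ 17² = 289 ≡ 24; 17^4 ≡ 24² = 576 ≡ 46; 17^8 ≡ 46² = 2116 ≡ 49; 17^16 ≡ 49² = 2401 ≡ 16. So 17^16 ≡ 16 (mod 53).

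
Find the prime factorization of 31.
31

Divide by primes starting from smallest:
31 ÷ 31 = 1

31 = 31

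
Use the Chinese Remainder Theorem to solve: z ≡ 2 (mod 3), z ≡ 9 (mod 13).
M = 3 × 13 = 39. M₁ = 13, y₁ ≡ 1 (mod 3). M₂ = 3, y₂ ≡ 9 (mod 13). z = 2×13×1 + 9×3×9 ≡ 35 (mod 39)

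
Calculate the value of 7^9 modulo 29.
9 = 8 + 1 (binary 1001). Repeated squaring mod 29: 7^1 ≡ 7; 7^2 ≡ 7² = 49 ≡ 20; 7^4 ≡ 20² = 400 ≡ 23; 7^8 ≡ 23² = 529 ≡ 7. Multiply: 7^9 = 7^8 × 7^1 ≡ 7 × 7 (mod 29): 7 × 7 = 49 ≡ 20. So 7^9 ≡ 20 (mod 29).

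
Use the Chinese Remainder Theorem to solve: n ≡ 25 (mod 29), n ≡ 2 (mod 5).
112

Using the Chinese Remainder Theorem:
M = product of moduli = 145
For equation 1: M_1 = 5, 5 ≡ 5 (mod 29), inverse of 5 mod 29 is 6 (check: 5 × 6 = 30 ≡ 1 (mod 29))
For equation 2: M_2 = 29, 29 ≡ 4 (mod 5), inverse of 29 mod 5 is 4 (check: 4 × 4 = 16 ≡ 1 (mod 5))
Combine: n ≡ Σ r_i×M_i×(M_i⁻¹ mod m_i) = 25×5×6 + 2×29×4 = 750 + 232 = 982
982 mod 145 = 112
n ≡ 112 (mod 145)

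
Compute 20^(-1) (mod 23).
20^(-1) ≡ 15 (mod 23). Verification: 20 × 15 = 300 ≡ 1 (mod 23)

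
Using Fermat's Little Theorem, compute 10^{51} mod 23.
14

By Fermat's Little Theorem, a^(p-1) ≡ 1 (mod p) for prime p and gcd(a, p) = 1
Here p = 23, so 10^22 ≡ 1 (mod 23)
We can reduce the exponent: 51 mod 22 = 7
So 10^51 ≡ 10^7 (mod 23)
Computing: 10^7 mod 23 = 14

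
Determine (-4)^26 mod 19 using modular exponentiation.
Using Fermat: (-4)^{18} ≡ 1 (mod 19). 26 ≡ 8 (mod 18). So (-4)^{26} ≡ (-4)^{8} ≡ 5 (mod 19)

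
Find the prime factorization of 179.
179

Divide by primes starting from smallest:
179 ÷ 179 = 1

179 = 179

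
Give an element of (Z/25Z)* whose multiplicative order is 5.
6 has order 5 mod 25 since 6^{5} ≡ 1 (mod 25) and no smaller power works.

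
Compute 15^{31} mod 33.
15

Using successive squaring:
Binary expansion of 31: 11111
Powers of 15 mod 33 (each is the square of the previous):
  15^1 ≡ 15 (mod 33)
  15^2 ≡ 15² = 225 ≡ 27 (mod 33)
  15^4 ≡ 27² = 729 ≡ 3 (mod 33)
  15^8 ≡ 3² = 9 ≡ 9 (mod 33)
  15^16 ≡ 9² = 81 ≡ 15 (mod 33)
31 = 16 + 8 + 4 + 2 + 1, so 15^31 = 15^16 × 15^8 × 15^4 × 15^2 × 15^1 ≡ 15 × 9 × 3 × 27 × 15 (mod 33)
Multiplying step by step:
  15 × 9 = 135 ≡ 3 (mod 33)
  3 × 3 = 9 ≡ 9 (mod 33)
  9 × 27 = 243 ≡ 12 (mod 33)
  12 × 15 = 180 ≡ 15 (mod 33)
Result: 15^31 ≡ 15 (mod 33)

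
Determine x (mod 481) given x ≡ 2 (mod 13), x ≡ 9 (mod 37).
379

Using the Chinese Remainder Theorem:
M = product of moduli = 481
For equation 1: M_1 = 37, 37 ≡ 11 (mod 13), inverse of 37 mod 13 is 6 (check: 11 × 6 = 66 ≡ 1 (mod 13))
For equation 2: M_2 = 13, 13 ≡ 13 (mod 37), inverse of 13 mod 37 is 20 (check: 13 × 20 = 260 ≡ 1 (mod 37))
Combine: x ≡ Σ r_i×M_i×(M_i⁻¹ mod m_i) = 2×37×6 + 9×13×20 = 444 + 2340 = 2784
2784 mod 481 = 379
x ≡ 379 (mod 481)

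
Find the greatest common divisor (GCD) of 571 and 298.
1

Using the Euclidean algorithm:
571 = 1 × 298 + 273
298 = 1 × 273 + 25
273 = 10 × 25 + 23
25 = 1 × 23 + 2
23 = 11 × 2 + 1
2 = 2 × 1 + 0

GCD(571, 298) = 1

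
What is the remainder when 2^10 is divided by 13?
10 = 8 + 2 (binary 1010). Repeated squaring mod 13: 2^1 ≡ 2; 2^2 ≡ 2² = 4 ≡ 4; 2^4 ≡ 4² = 16 ≡ 3; 2^8 ≡ 3² = 9 ≡ 9. Multiply: 2^10 = 2^8 × 2^2 ≡ 9 × 4 (mod 13): 9 × 4 = 36 ≡ 10. So 2^10 ≡ 10 (mod 13).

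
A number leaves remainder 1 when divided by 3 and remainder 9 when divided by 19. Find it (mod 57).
M = 3 × 19 = 57. M₁ = 19, y₁ ≡ 1 (mod 3). M₂ = 3, y₂ ≡ 13 (mod 19). t = 1×19×1 + 9×3×13 ≡ 28 (mod 57)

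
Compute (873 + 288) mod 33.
6

(873 + 288) = 1161
1161 mod 33 = 6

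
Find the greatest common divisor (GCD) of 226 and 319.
1

Using the Euclidean algorithm:
226 = 0 × 319 + 226
319 = 1 × 226 + 93
226 = 2 × 93 + 40
93 = 2 × 40 + 13
40 = 3 × 13 + 1
13 = 13 × 1 + 0

GCD(226, 319) = 1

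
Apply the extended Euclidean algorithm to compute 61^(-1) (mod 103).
Extended GCD: 61(-27) + 103(16) = 1. So 61^(-1) ≡ 76 ≡ 76 (mod 103). Verify: 61 × 76 = 4636 ≡ 1 (mod 103)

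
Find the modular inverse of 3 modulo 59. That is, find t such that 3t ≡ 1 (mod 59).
20

Using Extended Euclidean Algorithm:
gcd(3, 59) = 1
Bezout coefficients: 3 × 20 + 59 × -1 = 1
So 3 × 20 ≡ 1 (mod 59)
The inverse is 20 mod 59 = 20
Verification: 3 × 20 = 60 = 1 × 59 + 1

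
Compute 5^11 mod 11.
Using Fermat: 5^{10} ≡ 1 (mod 11). 11 ≡ 1 (mod 10). So 5^{11} ≡ 5^{1} ≡ 5 (mod 11)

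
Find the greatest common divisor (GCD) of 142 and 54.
2

Using the Euclidean algorithm:
142 = 2 × 54 + 34
54 = 1 × 34 + 20
34 = 1 × 20 + 14
20 = 1 × 14 + 6
14 = 2 × 6 + 2
6 = 3 × 2 + 0

GCD(142, 54) = 2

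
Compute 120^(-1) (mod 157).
120^(-1) ≡ 140 (mod 157). Verification: 120 × 140 = 16800 ≡ 1 (mod 157)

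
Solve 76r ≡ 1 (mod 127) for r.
76^(-1) ≡ 122 (mod 127). Verification: 76 × 122 = 9272 ≡ 1 (mod 127)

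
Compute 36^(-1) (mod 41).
36^(-1) ≡ 8 (mod 41). Verification: 36 × 8 = 288 ≡ 1 (mod 41)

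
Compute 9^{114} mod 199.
144

Using successive squaring:
Binary expansion of 114: 1110010
Powers of 9 mod 199 (each is the square of the previous):
  9^1 ≡ 9 (mod 199)
  9^2 ≡ 9² = 81 ≡ 81 (mod 199)
  9^4 ≡ 81² = 6561 ≡ 193 (mod 199)
  9^8 ≡ 193² = 37249 ≡ 36 (mod 199)
  9^16 ≡ 36² = 1296 ≡ 102 (mod 199)
  9^32 ≡ 102² = 10404 ≡ 56 (mod 199)
  9^64 ≡ 56² = 3136 ≡ 151 (mod 199)
114 = 64 + 32 + 16 + 2, so 9^114 = 9^64 × 9^32 × 9^16 × 9^2 ≡ 151 × 56 × 102 × 81 (mod 199)
Multiplying step by step:
  151 × 56 = 8456 ≡ 98 (mod 199)
  98 × 102 = 9996 ≡ 46 (mod 199)
  46 × 81 = 3726 ≡ 144 (mod 199)
Result: 9^114 ≡ 144 (mod 199)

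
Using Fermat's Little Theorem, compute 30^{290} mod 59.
1

By Fermat's Little Theorem, a^(p-1) ≡ 1 (mod p) for prime p and gcd(a, p) = 1
Here p = 59, so 30^58 ≡ 1 (mod 59)
We can reduce the exponent: 290 mod 58 = 0
So 30^290 ≡ 30^0 (mod 59)
Computing: 30^0 mod 59 = 1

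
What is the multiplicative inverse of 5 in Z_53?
32

Using Extended Euclidean Algorithm:
gcd(5, 53) = 1
Bezout coefficients: 5 × -21 + 53 × 2 = 1
So 5 × -21 ≡ 1 (mod 53)
The inverse is -21 mod 53 = 32
Verification: 5 × 32 = 160 = 3 × 53 + 1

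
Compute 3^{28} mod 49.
18

Using successive squaring:
Binary expansion of 28: 11100
Powers of 3 mod 49 (each is the square of the previous):
  3^1 ≡ 3 (mod 49)
  3^2 ≡ 3² = 9 ≡ 9 (mod 49)
  3^4 ≡ 9² = 81 ≡ 32 (mod 49)
  3^8 ≡ 32² = 1024 ≡ 44 (mod 49)
  3^16 ≡ 44² = 1936 ≡ 25 (mod 49)
28 = 16 + 8 + 4, so 3^28 = 3^16 × 3^8 × 3^4 ≡ 25 × 44 × 32 (mod 49)
Multiplying step by step:
  25 × 44 = 1100 ≡ 22 (mod 49)
  22 × 32 = 704 ≡ 18 (mod 49)
Result: 3^28 ≡ 18 (mod 49)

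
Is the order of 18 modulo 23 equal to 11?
Yes, ord_23(18) = 11.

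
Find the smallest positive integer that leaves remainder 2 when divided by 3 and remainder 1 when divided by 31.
M = 3 × 31 = 93. M₁ = 31, y₁ ≡ 1 (mod 3). M₂ = 3, y₂ ≡ 21 (mod 31). k = 2×31×1 + 1×3×21 ≡ 32 (mod 93). The smallest positive such number is 32.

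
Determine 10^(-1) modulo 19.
10^(-1) ≡ 2 (mod 19). Verification: 10 × 2 = 20 ≡ 1 (mod 19)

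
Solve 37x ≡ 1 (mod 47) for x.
37^(-1) ≡ 14 (mod 47). Verification: 37 × 14 = 518 ≡ 1 (mod 47)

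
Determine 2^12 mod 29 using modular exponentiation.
Using repeated squaring. 12 = 8 + 4 (binary 1100). Repeated squaring mod 29: 2^1 ≡ 2; 2^2 ≡ 2² = 4 ≡ 4; 2^4 ≡ 4² = 16 ≡ 16; 2^8 ≡ 16² = 256 ≡ 24. Multiply: 2^12 = 2^8 × 2^4 ≡ 24 × 16 (mod 29): 24 × 16 = 384 ≡ 7. So 2^12 ≡ 7 (mod 29).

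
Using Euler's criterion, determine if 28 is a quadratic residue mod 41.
By Euler's criterion: 28^{20} ≡ 40 (mod 41). Since this equals -1 (≡ 40), 28 is not a QR.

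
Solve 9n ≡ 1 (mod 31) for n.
7

Using Extended Euclidean Algorithm:
gcd(9, 31) = 1
Bezout coefficients: 9 × 7 + 31 × -2 = 1
So 9 × 7 ≡ 1 (mod 31)
The inverse is 7 mod 31 = 7
Verification: 9 × 7 = 63 = 2 × 31 + 1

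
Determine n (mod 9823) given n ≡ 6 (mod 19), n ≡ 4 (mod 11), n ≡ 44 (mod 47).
1830

Using the Chinese Remainder Theorem:
M = product of moduli = 9823
For equation 1: M_1 = 517, 517 ≡ 4 (mod 19), inverse of 517 mod 19 is 5 (check: 4 × 5 = 20 ≡ 1 (mod 19))
For equation 2: M_2 = 893, 893 ≡ 2 (mod 11), inverse of 893 mod 11 is 6 (check: 2 × 6 = 12 ≡ 1 (mod 11))
For equation 3: M_3 = 209, 209 ≡ 21 (mod 47), inverse of 209 mod 47 is 9 (check: 21 × 9 = 189 ≡ 1 (mod 47))
Combine: n ≡ Σ r_i×M_i×(M_i⁻¹ mod m_i) = 6×517×5 + 4×893×6 + 44×209×9 = 15510 + 21432 + 82764 = 119706
119706 mod 9823 = 1830
n ≡ 1830 (mod 9823)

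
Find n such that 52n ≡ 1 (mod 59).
52^(-1) ≡ 42 (mod 59). Verification: 52 × 42 = 2184 ≡ 1 (mod 59)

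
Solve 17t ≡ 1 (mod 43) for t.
38

Using Extended Euclidean Algorithm:
gcd(17, 43) = 1
Bezout coefficients: 17 × -5 + 43 × 2 = 1
So 17 × -5 ≡ 1 (mod 43)
The inverse is -5 mod 43 = 38
Verification: 17 × 38 = 646 = 15 × 43 + 1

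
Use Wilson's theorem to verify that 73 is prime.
(72)! mod 73 = 72. Since this equals -1 (mod 73), Wilson confirms 73 is prime.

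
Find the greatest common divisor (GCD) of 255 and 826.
1

Using the Euclidean algorithm:
255 = 0 × 826 + 255
826 = 3 × 255 + 61
255 = 4 × 61 + 11
61 = 5 × 11 + 6
11 = 1 × 6 + 5
6 = 1 × 5 + 1
5 = 5 × 1 + 0

GCD(255, 826) = 1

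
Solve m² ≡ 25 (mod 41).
The square roots of 25 mod 41 are 36 and 5. Verify: 36² = 1296 ≡ 25 (mod 41)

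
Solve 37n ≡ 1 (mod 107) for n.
37^(-1) ≡ 81 (mod 107). Verification: 37 × 81 = 2997 ≡ 1 (mod 107)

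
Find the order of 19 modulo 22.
Powers of 19 mod 22: 19^1≡19, 19^2≡9, 19^3≡17, 19^4≡15, 19^5≡21, 19^6≡3, 19^7≡13, 19^8≡5, 19^9≡7, 19^10≡1. Order = 10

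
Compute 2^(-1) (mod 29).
15

Using Extended Euclidean Algorithm:
gcd(2, 29) = 1
Bezout coefficients: 2 × -14 + 29 × 1 = 1
So 2 × -14 ≡ 1 (mod 29)
The inverse is -14 mod 29 = 15
Verification: 2 × 15 = 30 = 1 × 29 + 1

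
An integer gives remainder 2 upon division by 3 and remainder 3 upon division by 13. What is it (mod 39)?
M = 3 × 13 = 39. M₁ = 13, y₁ ≡ 1 (mod 3). M₂ = 3, y₂ ≡ 9 (mod 13). m = 2×13×1 + 3×3×9 ≡ 29 (mod 39). The smallest positive such number is 29.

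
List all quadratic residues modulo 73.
QRs mod 73: {1, 2, 3, 4, 6, 8, 9, 12, 16, 18, 19, 23, 24, 25, 27, 32, 35, 36, 37, 38, 41, 46, 48, 49, 50, 54, 55, 57, 61, 64, 65, 67, 69, 70, 71, 72}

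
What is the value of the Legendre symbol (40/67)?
(40/67) = 40^{33} mod 67 = 1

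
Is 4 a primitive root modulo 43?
No

To verify, check if 4^(42/q) ≢ 1 (mod 43) for each prime divisor q of 42
Divisors of 42 = 42: [1, 2, 3, 6, 7, 14, 21, 42]
  4^(42/2) = 4^21 ≡ 1 (mod 43)
  4^(42/3) = 4^14 ≡ 1 (mod 43)
  4^(42/7) = 4^6 ≡ 11 (mod 43)
Conclusion: 4 is not a primitive root modulo 43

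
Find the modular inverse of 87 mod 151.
87^(-1) ≡ 92 (mod 151). Verification: 87 × 92 = 8004 ≡ 1 (mod 151)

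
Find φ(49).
42

Prime factorization: 49 = 7^2
Using the formula φ(n) = n × Π(1 - 1/p) for each prime factor p:
φ(49) = 49 × (1 - 1/7)
φ(49) = 42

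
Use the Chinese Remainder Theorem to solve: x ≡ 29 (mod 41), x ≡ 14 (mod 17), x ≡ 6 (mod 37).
20652

Using the Chinese Remainder Theorem:
M = product of moduli = 25789
For equation 1: M_1 = 629, 629 ≡ 14 (mod 41), inverse of 629 mod 41 is 3 (check: 14 × 3 = 42 ≡ 1 (mod 41))
For equation 2: M_2 = 1517, 1517 ≡ 4 (mod 17), inverse of 1517 mod 17 is 13 (check: 4 × 13 = 52 ≡ 1 (mod 17))
For equation 3: M_3 = 697, 697 ≡ 31 (mod 37), inverse of 697 mod 37 is 6 (check: 31 × 6 = 186 ≡ 1 (mod 37))
Combine: x ≡ Σ r_i×M_i×(M_i⁻¹ mod m_i) = 29×629×3 + 14×1517×13 + 6×697×6 = 54723 + 276094 + 25092 = 355909
355909 mod 25789 = 20652
x ≡ 20652 (mod 25789)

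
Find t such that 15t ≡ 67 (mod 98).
11

Since gcd(15, 98) = 1 divides 67, a solution exists.
Multiply both sides by the inverse of 15 mod 98:
  15^(-1) mod 98 = 85
  x ≡ 85 × 67 ≡ 5695 ≡ 11 (mod 98)
Verification: 15 × 11 = 165 = 1 × 98 + 67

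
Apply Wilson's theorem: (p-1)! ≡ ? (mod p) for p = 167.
By Wilson's theorem, (166)! ≡ -1 ≡ 166 (mod 167)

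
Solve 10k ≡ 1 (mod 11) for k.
10

Using Extended Euclidean Algorithm:
gcd(10, 11) = 1
Bezout coefficients: 10 × -1 + 11 × 1 = 1
So 10 × -1 ≡ 1 (mod 11)
The inverse is -1 mod 11 = 10
Verification: 10 × 10 = 100 = 9 × 11 + 1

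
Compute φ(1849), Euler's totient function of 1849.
1806

Prime factorization: 1849 = 43^2
Using the formula φ(n) = n × Π(1 - 1/p) for each prime factor p:
φ(1849) = 1849 × (1 - 1/43)
φ(1849) = 1806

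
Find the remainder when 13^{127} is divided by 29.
By Fermat: 13^{28} ≡ 1 (mod 29). 127 = 4×28 + 15. So 13^{127} ≡ 13^{15} ≡ 13 (mod 29)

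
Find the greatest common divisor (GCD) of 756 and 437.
1

Using the Euclidean algorithm:
756 = 1 × 437 + 319
437 = 1 × 319 + 118
319 = 2 × 118 + 83
118 = 1 × 83 + 35
83 = 2 × 35 + 13
35 = 2 × 13 + 9
13 = 1 × 9 + 4
9 = 2 × 4 + 1
4 = 4 × 1 + 0

GCD(756, 437) = 1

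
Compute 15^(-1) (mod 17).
15^(-1) ≡ 8 (mod 17). Verification: 15 × 8 = 120 ≡ 1 (mod 17)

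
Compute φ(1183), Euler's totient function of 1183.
936

Prime factorization: 1183 = 7 × 13^2
Using the formula φ(n) = n × Π(1 - 1/p) for each prime factor p:
φ(1183) = 1183 × (1 - 1/7) × (1 - 1/13)
φ(1183) = 936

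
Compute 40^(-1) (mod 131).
40^(-1) ≡ 95 (mod 131). Verification: 40 × 95 = 3800 ≡ 1 (mod 131)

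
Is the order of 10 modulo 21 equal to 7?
No, the actual order is 6, not 7.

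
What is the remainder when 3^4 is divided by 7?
4 = 4 (binary 100). Repeated squaring mod 7: 3^1 ≡ 3; 3^2 ≡ 3² = 9 ≡ 2; 3^4 ≡ 2² = 4 ≡ 4. So 3^4 ≡ 4 (mod 7).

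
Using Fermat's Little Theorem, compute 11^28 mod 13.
By Fermat: 11^{12} ≡ 1 (mod 13). 28 = 2×12 + 4. So 11^{28} ≡ 11^{4} ≡ 3 (mod 13)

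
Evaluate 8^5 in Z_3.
8 ≡ 2 (mod 3). 5 = 4 + 1 (binary 101). Repeated squaring mod 3: 2^1 ≡ 2; 2^2 ≡ 2² = 4 ≡ 1; 2^4 ≡ 1² = 1 ≡ 1. Multiply: 8^5 ≡ 2^4 × 2^1 ≡ 1 × 2 (mod 3): 1 × 2 = 2 ≡ 2. So 8^5 ≡ 2 (mod 3).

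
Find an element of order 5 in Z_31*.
2 has order 5 mod 31 since 2^{5} ≡ 1 (mod 31) and no smaller power works.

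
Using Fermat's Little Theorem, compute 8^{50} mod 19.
7

By Fermat's Little Theorem, a^(p-1) ≡ 1 (mod p) for prime p and gcd(a, p) = 1
Here p = 19, so 8^18 ≡ 1 (mod 19)
We can reduce the exponent: 50 mod 18 = 14
So 8^50 ≡ 8^14 (mod 19)
Computing: 8^14 mod 19 = 7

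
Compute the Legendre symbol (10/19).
(10/19) = 10^{9} mod 19 = -1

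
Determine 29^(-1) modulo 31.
29^(-1) ≡ 15 (mod 31). Verification: 29 × 15 = 435 ≡ 1 (mod 31)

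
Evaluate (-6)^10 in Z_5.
(-6) ≡ 4 (mod 5). 10 = 8 + 2 (binary 1010). Repeated squaring mod 5: 4^1 ≡ 4; 4^2 ≡ 4² = 16 ≡ 1; 4^4 ≡ 1² = 1 ≡ 1; 4^8 ≡ 1² = 1 ≡ 1. Multiply: (-6)^10 ≡ 4^8 × 4^2 ≡ 1 × 1 (mod 5): 1 × 1 = 1 ≡ 1. So (-6)^10 ≡ 1 (mod 5).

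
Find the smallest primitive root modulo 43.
p - 1 = 42 has prime divisors 2, 3, 7. h is a primitive root mod 43 iff h^(42/q) ≢ 1 (mod 43) for each such q.
h = 2: 2^21 ≡ 42, 2^14 ≡ 1, 2^6 ≡ 21 (mod 43); 2^14 ≡ 1, so not a primitive root.
h = 3: 3^21 ≡ 42, 3^14 ≡ 36, 3^6 ≡ 41 (mod 43); none is 1, so 3 has order 42 and is a primitive root.
The smallest primitive root mod 43 is g = 3.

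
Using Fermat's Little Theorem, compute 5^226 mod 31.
By Fermat: 5^{30} ≡ 1 (mod 31). 226 = 7×30 + 16. So 5^{226} ≡ 5^{16} ≡ 5 (mod 31)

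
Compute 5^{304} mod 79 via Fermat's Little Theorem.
50

By Fermat's Little Theorem, a^(p-1) ≡ 1 (mod p) for prime p and gcd(a, p) = 1
Here p = 79, so 5^78 ≡ 1 (mod 79)
We can reduce the exponent: 304 mod 78 = 70
So 5^304 ≡ 5^70 (mod 79)
Computing: 5^70 mod 79 = 50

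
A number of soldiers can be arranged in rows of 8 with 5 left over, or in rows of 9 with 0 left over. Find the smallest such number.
M = 8 × 9 = 72. M₁ = 9, y₁ ≡ 1 (mod 8). M₂ = 8, y₂ ≡ 8 (mod 9). r = 5×9×1 + 0×8×8 ≡ 45 (mod 72). The smallest positive such number is 45.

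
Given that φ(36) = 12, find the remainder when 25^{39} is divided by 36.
By Euler: 25^{12} ≡ 1 (mod 36) since gcd(25, 36) = 1. 39 = 3×12 + 3. So 25^{39} ≡ 25^{3} ≡ 1 (mod 36)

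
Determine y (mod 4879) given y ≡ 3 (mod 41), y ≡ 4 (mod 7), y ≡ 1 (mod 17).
1684

Using the Chinese Remainder Theorem:
M = product of moduli = 4879
For equation 1: M_1 = 119, 119 ≡ 37 (mod 41), inverse of 119 mod 41 is 10 (check: 37 × 10 = 370 ≡ 1 (mod 41))
For equation 2: M_2 = 697, 697 ≡ 4 (mod 7), inverse of 697 mod 7 is 2 (check: 4 × 2 = 8 ≡ 1 (mod 7))
For equation 3: M_3 = 287, 287 ≡ 15 (mod 17), inverse of 287 mod 17 is 8 (check: 15 × 8 = 120 ≡ 1 (mod 17))
Combine: y ≡ Σ r_i×M_i×(M_i⁻¹ mod m_i) = 3×119×10 + 4×697×2 + 1×287×8 = 3570 + 5576 + 2296 = 11442
11442 mod 4879 = 1684
y ≡ 1684 (mod 4879)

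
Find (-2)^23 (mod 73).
Using repeated squaring. (-2) ≡ 71 (mod 73). 23 = 16 + 4 + 2 + 1 (binary 10111). Repeated squaring mod 73: 71^1 ≡ 71; 71^2 ≡ 71² = 5041 ≡ 4; 71^4 ≡ 4² = 16 ≡ 16; 71^8 ≡ 16² = 256 ≡ 37; 71^16 ≡ 37² = 1369 ≡ 55. Multiply: (-2)^23 ≡ 71^16 × 71^4 × 71^2 × 71^1 ≡ 55 × 16 × 4 × 71 (mod 73): 55 × 16 = 880 ≡ 4; 4 × 4 = 16 ≡ 16; 16 × 71 = 1136 ≡ 41. So (-2)^23 ≡ 41 (mod 73).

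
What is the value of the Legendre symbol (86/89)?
(86/89) = 86^{44} mod 89 = -1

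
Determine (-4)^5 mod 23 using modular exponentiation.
(-4) ≡ 19 (mod 23). 5 = 4 + 1 (binary 101). Repeated squaring mod 23: 19^1 ≡ 19; 19^2 ≡ 19² = 361 ≡ 16; 19^4 ≡ 16² = 256 ≡ 3. Multiply: (-4)^5 ≡ 19^4 × 19^1 ≡ 3 × 19 (mod 23): 3 × 19 = 57 ≡ 11. So (-4)^5 ≡ 11 (mod 23).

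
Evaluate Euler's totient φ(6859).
6498

Prime factorization: 6859 = 19^3
Using the formula φ(n) = n × Π(1 - 1/p) for each prime factor p:
φ(6859) = 6859 × (1 - 1/19)
φ(6859) = 6498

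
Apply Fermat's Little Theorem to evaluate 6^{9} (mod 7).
6

By Fermat's Little Theorem, a^(p-1) ≡ 1 (mod p) for prime p and gcd(a, p) = 1
Here p = 7, so 6^6 ≡ 1 (mod 7)
We can reduce the exponent: 9 mod 6 = 3
So 6^9 ≡ 6^3 (mod 7)
Computing: 6^3 mod 7 = 6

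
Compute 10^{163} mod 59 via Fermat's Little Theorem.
38

By Fermat's Little Theorem, a^(p-1) ≡ 1 (mod p) for prime p and gcd(a, p) = 1
Here p = 59, so 10^58 ≡ 1 (mod 59)
We can reduce the exponent: 163 mod 58 = 47
So 10^163 ≡ 10^47 (mod 59)
Computing: 10^47 mod 59 = 38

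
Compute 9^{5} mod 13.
3

Using successive squaring:
Binary expansion of 5: 101
Powers of 9 mod 13 (each is the square of the previous):
  9^1 ≡ 9 (mod 13)
  9^2 ≡ 9² = 81 ≡ 3 (mod 13)
  9^4 ≡ 3² = 9 ≡ 9 (mod 13)
5 = 4 + 1, so 9^5 = 9^4 × 9^1 ≡ 9 × 9 (mod 13)
Multiplying step by step:
  9 × 9 = 81 ≡ 3 (mod 13)
Result: 9^5 ≡ 3 (mod 13)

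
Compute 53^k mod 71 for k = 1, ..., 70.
g^1, g^2, ..., g^{70} mod 71: {53, 40, 61, 38, 26, 29, 46, 24, 65, 37, 44, 60, 56, 57, 39, 8, 69, 36, 62, 20, 66, 19, 13, 50, 23, 12, 68, 54, 22, 30, 28, 64, 55, 4, 70, 18, 31, 10, 33, 45, 42, 25, 47, 6, 34, 27, 11, 15, 14, 32, 63, 2, 35, 9, 51, 5, 52, 58, 21, 48, 59, 3, 17, 49, 41, 43, 7, 16, 67, 1}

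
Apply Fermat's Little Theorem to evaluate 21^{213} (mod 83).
61

By Fermat's Little Theorem, a^(p-1) ≡ 1 (mod p) for prime p and gcd(a, p) = 1
Here p = 83, so 21^82 ≡ 1 (mod 83)
We can reduce the exponent: 213 mod 82 = 49
So 21^213 ≡ 21^49 (mod 83)
Computing: 21^49 mod 83 = 61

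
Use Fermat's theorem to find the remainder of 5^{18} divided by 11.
4

By Fermat's Little Theorem, a^(p-1) ≡ 1 (mod p) for prime p and gcd(a, p) = 1
Here p = 11, so 5^10 ≡ 1 (mod 11)
We can reduce the exponent: 18 mod 10 = 8
So 5^18 ≡ 5^8 (mod 11)
Computing: 5^8 mod 11 = 4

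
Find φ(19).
18

Prime factorization: 19 = 19
Using the formula φ(n) = n × Π(1 - 1/p) for each prime factor p:
φ(19) = 19 × (1 - 1/19)
φ(19) = 18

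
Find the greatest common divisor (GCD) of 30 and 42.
6

Using the Euclidean algorithm:
30 = 0 × 42 + 30
42 = 1 × 30 + 12
30 = 2 × 12 + 6
12 = 2 × 6 + 0

GCD(30, 42) = 6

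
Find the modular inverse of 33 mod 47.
33^(-1) ≡ 10 (mod 47). Verification: 33 × 10 = 330 ≡ 1 (mod 47)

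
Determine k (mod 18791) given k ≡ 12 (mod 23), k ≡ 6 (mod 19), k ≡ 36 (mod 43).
6314

Using the Chinese Remainder Theorem:
M = product of moduli = 18791
For equation 1: M_1 = 817, 817 ≡ 12 (mod 23), inverse of 817 mod 23 is 2 (check: 12 × 2 = 24 ≡ 1 (mod 23))
For equation 2: M_2 = 989, 989 ≡ 1 (mod 19), inverse of 989 mod 19 is 1 (check: 1 × 1 = 1 ≡ 1 (mod 19))
For equation 3: M_3 = 437, 437 ≡ 7 (mod 43), inverse of 437 mod 43 is 37 (check: 7 × 37 = 259 ≡ 1 (mod 43))
Combine: k ≡ Σ r_i×M_i×(M_i⁻¹ mod m_i) = 12×817×2 + 6×989×1 + 36×437×37 = 19608 + 5934 + 582084 = 607626
607626 mod 18791 = 6314
k ≡ 6314 (mod 18791)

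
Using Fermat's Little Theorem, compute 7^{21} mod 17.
11

By Fermat's Little Theorem, a^(p-1) ≡ 1 (mod p) for prime p and gcd(a, p) = 1
Here p = 17, so 7^16 ≡ 1 (mod 17)
We can reduce the exponent: 21 mod 16 = 5
So 7^21 ≡ 7^5 (mod 17)
Computing: 7^5 mod 17 = 11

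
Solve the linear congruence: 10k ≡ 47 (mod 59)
46

Since gcd(10, 59) = 1 divides 47, a solution exists.
Multiply both sides by the inverse of 10 mod 59:
  10^(-1) mod 59 = 6
  x ≡ 6 × 47 ≡ 282 ≡ 46 (mod 59)
Verification: 10 × 46 = 460 = 7 × 59 + 47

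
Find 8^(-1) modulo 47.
6

Using Extended Euclidean Algorithm:
gcd(8, 47) = 1
Bezout coefficients: 8 × 6 + 47 × -1 = 1
So 8 × 6 ≡ 1 (mod 47)
The inverse is 6 mod 47 = 6
Verification: 8 × 6 = 48 = 1 × 47 + 1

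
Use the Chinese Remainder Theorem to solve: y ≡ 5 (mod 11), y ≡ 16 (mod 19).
16

Using the Chinese Remainder Theorem:
M = product of moduli = 209
For equation 1: M_1 = 19, 19 ≡ 8 (mod 11), inverse of 19 mod 11 is 7 (check: 8 × 7 = 56 ≡ 1 (mod 11))
For equation 2: M_2 = 11, 11 ≡ 11 (mod 19), inverse of 11 mod 19 is 7 (check: 11 × 7 = 77 ≡ 1 (mod 19))
Combine: y ≡ Σ r_i×M_i×(M_i⁻¹ mod m_i) = 5×19×7 + 16×11×7 = 665 + 1232 = 1897
1897 mod 209 = 16
y ≡ 16 (mod 209)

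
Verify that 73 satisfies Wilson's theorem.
(72)! mod 73 = 72. Since this equals -1 (mod 73), Wilson confirms 73 is prime.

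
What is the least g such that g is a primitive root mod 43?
p - 1 = 42 has prime divisors 2, 3, 7. h is a primitive root mod 43 iff h^(42/q) ≢ 1 (mod 43) for each such q.
h = 2: 2^21 ≡ 42, 2^14 ≡ 1, 2^6 ≡ 21 (mod 43); 2^14 ≡ 1, so not a primitive root.
h = 3: 3^21 ≡ 42, 3^14 ≡ 36, 3^6 ≡ 41 (mod 43); none is 1, so 3 has order 42 and is a primitive root.
The smallest primitive root mod 43 is g = 3.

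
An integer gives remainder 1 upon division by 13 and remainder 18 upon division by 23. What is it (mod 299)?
M = 13 × 23 = 299. M₁ = 23, y₁ ≡ 4 (mod 13). M₂ = 13, y₂ ≡ 16 (mod 23). y = 1×23×4 + 18×13×16 ≡ 248 (mod 299). The smallest positive such number is 248.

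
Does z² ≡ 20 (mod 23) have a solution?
By Euler's criterion: 20^{11} ≡ 22 (mod 23). Since this equals -1 (≡ 22), 20 is not a QR.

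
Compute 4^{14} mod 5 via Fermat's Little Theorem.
1

By Fermat's Little Theorem, a^(p-1) ≡ 1 (mod p) for prime p and gcd(a, p) = 1
Here p = 5, so 4^4 ≡ 1 (mod 5)
We can reduce the exponent: 14 mod 4 = 2
So 4^14 ≡ 4^2 (mod 5)
Computing: 4^2 mod 5 = 1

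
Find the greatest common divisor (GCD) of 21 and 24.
3

Using the Euclidean algorithm:
21 = 0 × 24 + 21
24 = 1 × 21 + 3
21 = 7 × 3 + 0

GCD(21, 24) = 3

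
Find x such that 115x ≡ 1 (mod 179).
115^(-1) ≡ 165 (mod 179). Verification: 115 × 165 = 18975 ≡ 1 (mod 179)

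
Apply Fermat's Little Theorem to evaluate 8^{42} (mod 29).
28

By Fermat's Little Theorem, a^(p-1) ≡ 1 (mod p) for prime p and gcd(a, p) = 1
Here p = 29, so 8^28 ≡ 1 (mod 29)
We can reduce the exponent: 42 mod 28 = 14
So 8^42 ≡ 8^14 (mod 29)
Computing: 8^14 mod 29 = 28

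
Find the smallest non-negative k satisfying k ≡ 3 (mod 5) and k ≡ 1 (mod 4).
M = 5 × 4 = 20. M₁ = 4, y₁ ≡ 4 (mod 5). M₂ = 5, y₂ ≡ 1 (mod 4). k = 3×4×4 + 1×5×1 ≡ 13 (mod 20)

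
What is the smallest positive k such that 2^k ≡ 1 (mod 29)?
Powers of 2 mod 29: 2^1≡2, 2^2≡4, 2^3≡8, 2^4≡16, 2^5≡3, 2^6≡6, 2^7≡12, 2^8≡24, 2^9≡19, 2^10≡9, 2^11≡18, 2^12≡7, 2^13≡14, 2^14≡28, 2^15≡27, 2^16≡25, 2^17≡21, 2^18≡13, 2^19≡26, 2^20≡23, 2^21≡17, 2^22≡5, 2^23≡10, 2^24≡20, 2^25≡11, 2^26≡22, 2^27≡15, 2^28≡1. Order = 28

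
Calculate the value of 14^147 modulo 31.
Using Fermat: 14^{30} ≡ 1 (mod 31). 147 ≡ 27 (mod 30). So 14^{147} ≡ 14^{27} ≡ 2 (mod 31)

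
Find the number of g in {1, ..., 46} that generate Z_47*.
Number of primitive roots mod 47 = φ(46) = 22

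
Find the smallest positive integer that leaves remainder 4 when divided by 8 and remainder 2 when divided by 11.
M = 8 × 11 = 88. M₁ = 11, y₁ ≡ 3 (mod 8). M₂ = 8, y₂ ≡ 7 (mod 11). k = 4×11×3 + 2×8×7 ≡ 68 (mod 88). The smallest positive such number is 68.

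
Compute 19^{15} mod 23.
20

Using successive squaring:
Binary expansion of 15: 1111
Powers of 19 mod 23 (each is the square of the previous):
  19^1 ≡ 19 (mod 23)
  19^2 ≡ 19² = 361 ≡ 16 (mod 23)
  19^4 ≡ 16² = 256 ≡ 3 (mod 23)
  19^8 ≡ 3² = 9 ≡ 9 (mod 23)
15 = 8 + 4 + 2 + 1, so 19^15 = 19^8 × 19^4 × 19^2 × 19^1 ≡ 9 × 3 × 16 × 19 (mod 23)
Multiplying step by step:
  9 × 3 = 27 ≡ 4 (mod 23)
  4 × 16 = 64 ≡ 18 (mod 23)
  18 × 19 = 342 ≡ 20 (mod 23)
Result: 19^15 ≡ 20 (mod 23)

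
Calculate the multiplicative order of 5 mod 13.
Powers of 5 mod 13: 5^1≡5, 5^2≡12, 5^3≡8, 5^4≡1. Order = 4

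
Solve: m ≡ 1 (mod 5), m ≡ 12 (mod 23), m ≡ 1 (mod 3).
M = 5 × 23 × 3 = 345. M₁ = 69, y₁ ≡ 4 (mod 5). M₂ = 15, y₂ ≡ 20 (mod 23). M₃ = 115, y₃ ≡ 1 (mod 3). m = 1×69×4 + 12×15×20 + 1×115×1 ≡ 196 (mod 345)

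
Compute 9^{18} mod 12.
9

Using successive squaring:
Binary expansion of 18: 10010
Powers of 9 mod 12 (each is the square of the previous):
  9^1 ≡ 9 (mod 12)
  9^2 ≡ 9² = 81 ≡ 9 (mod 12)
  9^4 ≡ 9² = 81 ≡ 9 (mod 12)
  9^8 ≡ 9² = 81 ≡ 9 (mod 12)
  9^16 ≡ 9² = 81 ≡ 9 (mod 12)
18 = 16 + 2, so 9^18 = 9^16 × 9^2 ≡ 9 × 9 (mod 12)
Multiplying step by step:
  9 × 9 = 81 ≡ 9 (mod 12)
Result: 9^18 ≡ 9 (mod 12)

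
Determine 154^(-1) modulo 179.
154^(-1) ≡ 136 (mod 179). Verification: 154 × 136 = 20944 ≡ 1 (mod 179)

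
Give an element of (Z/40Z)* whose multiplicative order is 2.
19 has order 2 mod 40 since 19^{2} ≡ 1 (mod 40) and no smaller power works.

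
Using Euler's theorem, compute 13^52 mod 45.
By Euler: 13^{24} ≡ 1 (mod 45) since gcd(13, 45) = 1. 52 = 2×24 + 4. So 13^{52} ≡ 13^{4} ≡ 31 (mod 45)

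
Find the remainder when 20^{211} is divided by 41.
By Fermat: 20^{40} ≡ 1 (mod 41). 211 = 5×40 + 11. So 20^{211} ≡ 20^{11} ≡ 21 (mod 41)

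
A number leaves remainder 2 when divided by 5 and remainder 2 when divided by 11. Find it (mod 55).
M = 5 × 11 = 55. M₁ = 11, y₁ ≡ 1 (mod 5). M₂ = 5, y₂ ≡ 9 (mod 11). t = 2×11×1 + 2×5×9 ≡ 2 (mod 55)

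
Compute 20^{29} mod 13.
11

Using successive squaring:
Binary expansion of 29: 11101
Powers of 20 mod 13 (each is the square of the previous):
  20^1 ≡ 7 (mod 13)
  20^2 ≡ 7² = 49 ≡ 10 (mod 13)
  20^4 ≡ 10² = 100 ≡ 9 (mod 13)
  20^8 ≡ 9² = 81 ≡ 3 (mod 13)
  20^16 ≡ 3² = 9 ≡ 9 (mod 13)
29 = 16 + 8 + 4 + 1, so 20^29 = 20^16 × 20^8 × 20^4 × 20^1 ≡ 9 × 3 × 9 × 7 (mod 13)
Multiplying step by step:
  9 × 3 = 27 ≡ 1 (mod 13)
  1 × 9 = 9 ≡ 9 (mod 13)
  9 × 7 = 63 ≡ 11 (mod 13)
Result: 20^29 ≡ 11 (mod 13)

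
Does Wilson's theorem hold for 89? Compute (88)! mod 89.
(88)! mod 89 = 88. Since this equals -1 (mod 89), Wilson confirms 89 is prime.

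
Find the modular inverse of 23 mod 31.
23^(-1) ≡ 27 (mod 31). Verification: 23 × 27 = 621 ≡ 1 (mod 31)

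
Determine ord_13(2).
Powers of 2 mod 13: 2^1≡2, 2^2≡4, 2^3≡8, 2^4≡3, 2^5≡6, 2^6≡12, 2^7≡11, 2^8≡9, 2^9≡5, 2^10≡10, 2^11≡7, 2^12≡1. Order = 12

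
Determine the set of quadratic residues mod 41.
QRs mod 41: {1, 2, 4, 5, 8, 9, 10, 16, 18, 20, 21, 23, 25, 31, 32, 33, 36, 37, 39, 40}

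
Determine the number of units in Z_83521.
78608

Prime factorization: 83521 = 17^4
Using the formula φ(n) = n × Π(1 - 1/p) for each prime factor p:
φ(83521) = 83521 × (1 - 1/17)
φ(83521) = 78608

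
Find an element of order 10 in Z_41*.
4 has order 10 mod 41 since 4^{10} ≡ 1 (mod 41) and no smaller power works.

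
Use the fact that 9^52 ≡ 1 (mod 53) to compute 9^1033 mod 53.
By Fermat: 9^{52} ≡ 1 (mod 53). 1033 ≡ 45 (mod 52). So 9^{1033} ≡ 9^{45} ≡ 43 (mod 53)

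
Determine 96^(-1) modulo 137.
96^(-1) ≡ 10 (mod 137). Verification: 96 × 10 = 960 ≡ 1 (mod 137)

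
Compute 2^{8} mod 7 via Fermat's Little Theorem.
4

By Fermat's Little Theorem, a^(p-1) ≡ 1 (mod p) for prime p and gcd(a, p) = 1
Here p = 7, so 2^6 ≡ 1 (mod 7)
We can reduce the exponent: 8 mod 6 = 2
So 2^8 ≡ 2^2 (mod 7)
Computing: 2^2 mod 7 = 4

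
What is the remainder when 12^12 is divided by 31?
Using repeated squaring. 12 = 8 + 4 (binary 1100). Repeated squaring mod 31: 12^1 ≡ 12; 12^2 ≡ 12² = 144 ≡ 20; 12^4 ≡ 20² = 400 ≡ 28; 12^8 ≡ 28² = 784 ≡ 9. Multiply: 12^12 = 12^8 × 12^4 ≡ 9 × 28 (mod 31): 9 × 28 = 252 ≡ 4. So 12^12 ≡ 4 (mod 31).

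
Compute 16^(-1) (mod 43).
35

Using Extended Euclidean Algorithm:
gcd(16, 43) = 1
Bezout coefficients: 16 × -8 + 43 × 3 = 1
So 16 × -8 ≡ 1 (mod 43)
The inverse is -8 mod 43 = 35
Verification: 16 × 35 = 560 = 13 × 43 + 1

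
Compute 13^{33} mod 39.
13

Using successive squaring:
Binary expansion of 33: 100001
Powers of 13 mod 39 (each is the square of the previous):
  13^1 ≡ 13 (mod 39)
  13^2 ≡ 13² = 169 ≡ 13 (mod 39)
  13^4 ≡ 13² = 169 ≡ 13 (mod 39)
  13^8 ≡ 13² = 169 ≡ 13 (mod 39)
  13^16 ≡ 13² = 169 ≡ 13 (mod 39)
  13^32 ≡ 13² = 169 ≡ 13 (mod 39)
33 = 32 + 1, so 13^33 = 13^32 × 13^1 ≡ 13 × 13 (mod 39)
Multiplying step by step:
  13 × 13 = 169 ≡ 13 (mod 39)
Result: 13^33 ≡ 13 (mod 39)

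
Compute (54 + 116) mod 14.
2

(54 + 116) = 170
170 mod 14 = 2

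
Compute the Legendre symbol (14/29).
(14/29) = 14^{14} mod 29 = -1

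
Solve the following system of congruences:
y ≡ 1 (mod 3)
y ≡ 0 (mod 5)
10

Using the Chinese Remainder Theorem:
M = product of moduli = 15
For equation 1: M_1 = 5, 5 ≡ 2 (mod 3), inverse of 5 mod 3 is 2 (check: 2 × 2 = 4 ≡ 1 (mod 3))
For equation 2: M_2 = 3, 3 ≡ 3 (mod 5), inverse of 3 mod 5 is 2 (check: 3 × 2 = 6 ≡ 1 (mod 5))
Combine: y ≡ Σ r_i×M_i×(M_i⁻¹ mod m_i) = 1×5×2 + 0×3×2 = 10 + 0 = 10
10 mod 15 = 10
y ≡ 10 (mod 15)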